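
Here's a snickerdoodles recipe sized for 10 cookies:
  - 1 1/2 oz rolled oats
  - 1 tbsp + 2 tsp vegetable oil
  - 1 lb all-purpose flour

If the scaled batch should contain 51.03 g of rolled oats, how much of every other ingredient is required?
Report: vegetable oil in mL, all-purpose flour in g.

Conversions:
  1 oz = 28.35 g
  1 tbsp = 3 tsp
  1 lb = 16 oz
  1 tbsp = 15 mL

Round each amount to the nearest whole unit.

vegetable oil: 30 mL; all-purpose flour: 544 g

The original recipe has 42.525 g of rolled oats, so the scaling factor is 51.03 ÷ 42.525 = 6/5 = 1.2.
vegetable oil: (1 tbsp + 2 tsp = 5/3 tbsp) × 6/5 × 15 mL/tbsp = 30 mL
all-purpose flour: 1 lb × 6/5 × 16 oz/lb × 28.35 g/oz ≈ 544 g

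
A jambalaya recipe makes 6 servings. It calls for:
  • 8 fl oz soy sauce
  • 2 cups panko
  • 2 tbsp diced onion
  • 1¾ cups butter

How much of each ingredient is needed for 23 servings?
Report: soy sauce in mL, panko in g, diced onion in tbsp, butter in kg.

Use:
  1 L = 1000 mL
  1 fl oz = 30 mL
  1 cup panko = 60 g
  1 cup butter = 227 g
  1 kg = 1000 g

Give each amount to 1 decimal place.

soy sauce: 920.0 mL; panko: 460.0 g; diced onion: 7.7 tbsp; butter: 1.5 kg

Scaling factor: 23/6.
soy sauce: 8 fl oz × 23/6 × 30 mL/fl oz = 920.0 mL
panko: 2 cup × 23/6 × 60 g/cup = 460.0 g
diced onion: 2 tbsp × 23/6 ≈ 7.7 tbsp
butter: 1.75 cup × 23/6 × 227 g/cup ÷ 1000 g/kg ≈ 1.5 kg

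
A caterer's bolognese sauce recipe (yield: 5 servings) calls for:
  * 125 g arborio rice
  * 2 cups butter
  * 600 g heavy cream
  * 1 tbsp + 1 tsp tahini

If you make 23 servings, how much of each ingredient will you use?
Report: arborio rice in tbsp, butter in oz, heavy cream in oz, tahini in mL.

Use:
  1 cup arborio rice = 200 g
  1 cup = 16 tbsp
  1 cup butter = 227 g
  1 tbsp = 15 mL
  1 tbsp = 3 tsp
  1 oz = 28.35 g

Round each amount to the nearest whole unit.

Scaling factor: 23/5 = 4.6.
arborio rice: 125 g × 23/5 ÷ 200 g/cup × 16 tbsp/cup = 46 tbsp
butter: 2 cup × 23/5 × 227 g/cup ÷ 28.35 g/oz ≈ 74 oz
heavy cream: 600 g × 23/5 ÷ 28.35 g/oz ≈ 97 oz
tahini: (1 tbsp + 1 tsp = 4/3 tbsp) × 23/5 × 15 mL/tbsp = 92 mL

arborio rice: 46 tbsp; butter: 74 oz; heavy cream: 97 oz; tahini: 92 mL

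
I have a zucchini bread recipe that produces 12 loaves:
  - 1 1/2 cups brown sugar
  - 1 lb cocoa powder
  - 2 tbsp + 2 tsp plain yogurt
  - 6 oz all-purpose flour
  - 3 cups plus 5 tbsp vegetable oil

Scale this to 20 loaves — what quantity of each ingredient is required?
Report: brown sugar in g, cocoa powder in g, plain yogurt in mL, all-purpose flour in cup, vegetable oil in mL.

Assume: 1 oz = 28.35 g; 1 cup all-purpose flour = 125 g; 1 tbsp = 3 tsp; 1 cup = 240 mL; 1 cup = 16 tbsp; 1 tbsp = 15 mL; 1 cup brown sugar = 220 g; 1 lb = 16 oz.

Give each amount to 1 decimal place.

brown sugar: 550.0 g; cocoa powder: 756.0 g; plain yogurt: 66.7 mL; all-purpose flour: 2.3 cup; vegetable oil: 1325.0 mL

Scaling factor: 20/12 = 5/3.
brown sugar: 1.5 cup × 5/3 × 220 g/cup = 550.0 g
cocoa powder: 1 lb × 5/3 × 16 oz/lb × 28.35 g/oz = 756.0 g
plain yogurt: (2 tbsp + 2 tsp = 8/3 tbsp) × 5/3 × 15 mL/tbsp ≈ 66.7 mL
all-purpose flour: 6 oz × 5/3 × 28.35 g/oz ÷ 125 g/cup ≈ 2.3 cup
vegetable oil: (3 cup + 5 tbsp = 3.3125 cup) × 5/3 × 240 mL/cup = 1325.0 mL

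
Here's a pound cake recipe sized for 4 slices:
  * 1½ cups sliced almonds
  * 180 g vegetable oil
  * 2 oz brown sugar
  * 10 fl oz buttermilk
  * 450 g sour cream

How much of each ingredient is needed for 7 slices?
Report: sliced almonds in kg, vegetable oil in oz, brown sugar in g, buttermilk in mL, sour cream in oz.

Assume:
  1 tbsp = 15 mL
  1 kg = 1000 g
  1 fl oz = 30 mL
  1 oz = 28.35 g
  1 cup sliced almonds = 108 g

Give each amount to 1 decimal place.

Scaling factor: 7/4 = 1.75.
sliced almonds: 1.5 cup × 7/4 × 108 g/cup ÷ 1000 g/kg ≈ 0.3 kg
vegetable oil: 180 g × 7/4 ÷ 28.35 g/oz ≈ 11.1 oz
brown sugar: 2 oz × 7/4 × 28.35 g/oz ≈ 99.2 g
buttermilk: 10 fl oz × 7/4 × 30 mL/fl oz = 525.0 mL
sour cream: 450 g × 7/4 ÷ 28.35 g/oz ≈ 27.8 oz

sliced almonds: 0.3 kg; vegetable oil: 11.1 oz; brown sugar: 99.2 g; buttermilk: 525.0 mL; sour cream: 27.8 oz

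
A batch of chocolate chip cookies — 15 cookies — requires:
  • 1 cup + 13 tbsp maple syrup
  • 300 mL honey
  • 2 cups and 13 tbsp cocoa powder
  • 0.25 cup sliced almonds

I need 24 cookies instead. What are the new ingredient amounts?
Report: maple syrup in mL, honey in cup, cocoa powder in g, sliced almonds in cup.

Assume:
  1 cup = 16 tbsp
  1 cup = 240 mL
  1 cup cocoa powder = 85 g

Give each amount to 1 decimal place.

maple syrup: 696.0 mL; honey: 2.0 cup; cocoa powder: 382.5 g; sliced almonds: 0.4 cup

Scaling factor: 24/15 = 8/5 = 1.6.
maple syrup: (1 cup + 13 tbsp = 1.8125 cup) × 8/5 × 240 mL/cup = 696.0 mL
honey: 300 mL × 8/5 ÷ 240 mL/cup = 2.0 cup
cocoa powder: (2 cup + 13 tbsp = 2.8125 cup) × 8/5 × 85 g/cup = 382.5 g
sliced almonds: 0.25 cup × 8/5 = 0.4 cup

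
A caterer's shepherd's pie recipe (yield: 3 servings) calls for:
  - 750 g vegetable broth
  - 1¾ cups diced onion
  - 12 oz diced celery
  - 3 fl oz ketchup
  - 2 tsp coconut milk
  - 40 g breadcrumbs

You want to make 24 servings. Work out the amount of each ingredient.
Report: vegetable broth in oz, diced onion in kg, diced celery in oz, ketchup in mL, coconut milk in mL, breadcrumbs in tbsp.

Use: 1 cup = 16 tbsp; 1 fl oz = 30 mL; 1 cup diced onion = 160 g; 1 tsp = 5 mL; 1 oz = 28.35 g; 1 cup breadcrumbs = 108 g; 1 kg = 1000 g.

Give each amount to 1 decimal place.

Scaling factor: 24/3 = 8.
vegetable broth: 750 g × 8 ÷ 28.35 g/oz ≈ 211.6 oz
diced onion: 1.75 cup × 8 × 160 g/cup ÷ 1000 g/kg ≈ 2.2 kg
diced celery: 12 oz × 8 = 96.0 oz
ketchup: 3 fl oz × 8 × 30 mL/fl oz = 720.0 mL
coconut milk: 2 tsp × 8 × 5 mL/tsp = 80.0 mL
breadcrumbs: 40 g × 8 ÷ 108 g/cup × 16 tbsp/cup ≈ 47.4 tbsp

vegetable broth: 211.6 oz; diced onion: 2.2 kg; diced celery: 96.0 oz; ketchup: 720.0 mL; coconut milk: 80.0 mL; breadcrumbs: 47.4 tbsp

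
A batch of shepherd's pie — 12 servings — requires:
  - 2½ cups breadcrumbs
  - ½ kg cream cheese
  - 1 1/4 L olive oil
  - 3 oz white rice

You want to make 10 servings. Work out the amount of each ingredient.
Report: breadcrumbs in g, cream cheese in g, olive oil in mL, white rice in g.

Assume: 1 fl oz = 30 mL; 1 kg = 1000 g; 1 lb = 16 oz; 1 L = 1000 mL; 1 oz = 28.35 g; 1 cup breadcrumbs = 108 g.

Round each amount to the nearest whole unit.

breadcrumbs: 225 g; cream cheese: 417 g; olive oil: 1042 mL; white rice: 71 g

Scaling factor: 10/12 = 5/6.
breadcrumbs: 2.5 cup × 5/6 × 108 g/cup = 225 g
cream cheese: 0.5 kg × 5/6 × 1000 g/kg ≈ 417 g
olive oil: 1.25 L × 5/6 × 1000 mL/L ≈ 1042 mL
white rice: 3 oz × 5/6 × 28.35 g/oz ≈ 71 g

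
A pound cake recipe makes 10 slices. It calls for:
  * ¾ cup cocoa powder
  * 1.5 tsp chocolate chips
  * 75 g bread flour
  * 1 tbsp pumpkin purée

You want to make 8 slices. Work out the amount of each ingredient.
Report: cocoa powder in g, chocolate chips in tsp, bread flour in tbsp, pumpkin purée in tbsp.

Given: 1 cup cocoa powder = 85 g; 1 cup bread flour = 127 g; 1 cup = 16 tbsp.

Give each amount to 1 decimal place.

cocoa powder: 51.0 g; chocolate chips: 1.2 tsp; bread flour: 7.6 tbsp; pumpkin purée: 0.8 tbsp

Scaling factor: 8/10 = 4/5 = 0.8.
cocoa powder: 0.75 cup × 4/5 × 85 g/cup = 51.0 g
chocolate chips: 1.5 tsp × 4/5 = 1.2 tsp
bread flour: 75 g × 4/5 ÷ 127 g/cup × 16 tbsp/cup ≈ 7.6 tbsp
pumpkin purée: 1 tbsp × 4/5 = 0.8 tbsp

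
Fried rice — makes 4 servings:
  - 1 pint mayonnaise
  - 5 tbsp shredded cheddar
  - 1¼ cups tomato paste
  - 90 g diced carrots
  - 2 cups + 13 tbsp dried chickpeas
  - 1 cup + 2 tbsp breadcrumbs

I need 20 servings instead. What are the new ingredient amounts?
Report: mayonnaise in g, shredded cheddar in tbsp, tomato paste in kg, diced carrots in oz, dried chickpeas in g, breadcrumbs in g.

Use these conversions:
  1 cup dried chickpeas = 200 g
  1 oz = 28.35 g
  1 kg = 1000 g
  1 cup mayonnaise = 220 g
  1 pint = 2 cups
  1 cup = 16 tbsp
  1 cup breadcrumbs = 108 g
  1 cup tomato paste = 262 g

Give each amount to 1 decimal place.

mayonnaise: 2200.0 g; shredded cheddar: 25.0 tbsp; tomato paste: 1.6 kg; diced carrots: 15.9 oz; dried chickpeas: 2812.5 g; breadcrumbs: 607.5 g

Scaling factor: 20/4 = 5.
mayonnaise: 1 pint × 5 × 2 cup/pint × 220 g/cup = 2200.0 g
shredded cheddar: 5 tbsp × 5 = 25.0 tbsp
tomato paste: 1.25 cup × 5 × 262 g/cup ÷ 1000 g/kg ≈ 1.6 kg
diced carrots: 90 g × 5 ÷ 28.35 g/oz ≈ 15.9 oz
dried chickpeas: (2 cup + 13 tbsp = 2.8125 cup) × 5 × 200 g/cup = 2812.5 g
breadcrumbs: (1 cup + 2 tbsp = 1.125 cup) × 5 × 108 g/cup = 607.5 g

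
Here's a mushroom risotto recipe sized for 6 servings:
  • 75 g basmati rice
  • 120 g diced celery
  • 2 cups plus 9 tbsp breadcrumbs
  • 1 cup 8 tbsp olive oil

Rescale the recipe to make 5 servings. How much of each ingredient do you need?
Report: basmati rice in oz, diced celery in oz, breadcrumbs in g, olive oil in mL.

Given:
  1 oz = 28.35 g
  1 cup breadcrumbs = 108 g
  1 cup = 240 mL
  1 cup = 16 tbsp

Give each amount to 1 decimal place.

Scaling factor: 5/6.
basmati rice: 75 g × 5/6 ÷ 28.35 g/oz ≈ 2.2 oz
diced celery: 120 g × 5/6 ÷ 28.35 g/oz ≈ 3.5 oz
breadcrumbs: (2 cup + 9 tbsp = 2.5625 cup) × 5/6 × 108 g/cup ≈ 230.6 g
olive oil: (1 cup + 8 tbsp = 1.5 cup) × 5/6 × 240 mL/cup = 300.0 mL

basmati rice: 2.2 oz; diced celery: 3.5 oz; breadcrumbs: 230.6 g; olive oil: 300.0 mL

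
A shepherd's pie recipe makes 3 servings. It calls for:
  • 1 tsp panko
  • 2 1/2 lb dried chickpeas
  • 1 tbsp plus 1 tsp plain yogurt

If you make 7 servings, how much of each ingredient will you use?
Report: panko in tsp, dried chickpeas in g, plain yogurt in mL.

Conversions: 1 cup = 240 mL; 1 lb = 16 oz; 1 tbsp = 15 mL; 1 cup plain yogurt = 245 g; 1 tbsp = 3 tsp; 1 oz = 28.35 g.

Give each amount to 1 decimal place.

Scaling factor: 7/3.
panko: 1 tsp × 7/3 ≈ 2.3 tsp
dried chickpeas: 2.5 lb × 7/3 × 16 oz/lb × 28.35 g/oz = 2646.0 g
plain yogurt: (1 tbsp + 1 tsp = 4/3 tbsp) × 7/3 × 15 mL/tbsp ≈ 46.7 mL

panko: 2.3 tsp; dried chickpeas: 2646.0 g; plain yogurt: 46.7 mL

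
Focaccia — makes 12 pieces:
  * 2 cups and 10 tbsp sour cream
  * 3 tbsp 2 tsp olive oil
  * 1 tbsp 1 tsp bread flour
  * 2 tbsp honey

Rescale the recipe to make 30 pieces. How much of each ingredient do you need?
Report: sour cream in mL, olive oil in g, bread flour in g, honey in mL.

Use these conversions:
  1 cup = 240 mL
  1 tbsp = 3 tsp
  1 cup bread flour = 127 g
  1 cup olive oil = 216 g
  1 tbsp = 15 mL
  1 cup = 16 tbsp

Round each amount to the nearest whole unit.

Scaling factor: 30/12 = 5/2 = 2.5.
sour cream: (2 cup + 10 tbsp = 2.625 cup) × 5/2 × 240 mL/cup = 1575 mL
olive oil: (3 tbsp + 2 tsp = 11/3 tbsp) × 5/2 ÷ 16 tbsp/cup × 216 g/cup ≈ 124 g
bread flour: (1 tbsp + 1 tsp = 4/3 tbsp) × 5/2 ÷ 16 tbsp/cup × 127 g/cup ≈ 26 g
honey: 2 tbsp × 5/2 × 15 mL/tbsp = 75 mL

sour cream: 1575 mL; olive oil: 124 g; bread flour: 26 g; honey: 75 mL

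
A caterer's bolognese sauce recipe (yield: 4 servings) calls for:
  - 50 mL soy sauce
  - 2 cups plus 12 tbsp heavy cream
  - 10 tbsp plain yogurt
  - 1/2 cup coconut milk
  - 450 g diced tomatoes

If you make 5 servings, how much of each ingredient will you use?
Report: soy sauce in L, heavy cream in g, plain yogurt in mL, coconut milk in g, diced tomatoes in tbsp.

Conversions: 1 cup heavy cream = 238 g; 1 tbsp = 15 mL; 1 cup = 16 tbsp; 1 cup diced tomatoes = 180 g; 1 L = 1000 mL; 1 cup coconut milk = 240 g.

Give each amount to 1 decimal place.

soy sauce: 0.1 L; heavy cream: 818.1 g; plain yogurt: 187.5 mL; coconut milk: 150.0 g; diced tomatoes: 50.0 tbsp

Scaling factor: 5/4 = 1.25.
soy sauce: 50 mL × 5/4 ÷ 1000 mL/L ≈ 0.1 L
heavy cream: (2 cup + 12 tbsp = 2.75 cup) × 5/4 × 238 g/cup ≈ 818.1 g
plain yogurt: 10 tbsp × 5/4 × 15 mL/tbsp = 187.5 mL
coconut milk: 0.5 cup × 5/4 × 240 g/cup = 150.0 g
diced tomatoes: 450 g × 5/4 ÷ 180 g/cup × 16 tbsp/cup = 50.0 tbsp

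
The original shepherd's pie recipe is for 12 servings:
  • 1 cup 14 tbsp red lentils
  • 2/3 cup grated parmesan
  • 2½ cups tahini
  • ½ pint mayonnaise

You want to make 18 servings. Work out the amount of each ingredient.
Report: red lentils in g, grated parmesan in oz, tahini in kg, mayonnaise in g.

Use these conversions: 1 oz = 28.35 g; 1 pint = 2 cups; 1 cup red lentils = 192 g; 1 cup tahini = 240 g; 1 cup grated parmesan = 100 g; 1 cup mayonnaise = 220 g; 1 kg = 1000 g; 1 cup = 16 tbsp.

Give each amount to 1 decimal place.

red lentils: 540.0 g; grated parmesan: 3.5 oz; tahini: 0.9 kg; mayonnaise: 330.0 g

Scaling factor: 18/12 = 3/2 = 1.5.
red lentils: (1 cup + 14 tbsp = 1.875 cup) × 3/2 × 192 g/cup = 540.0 g
grated parmesan: 2/3 cup × 3/2 × 100 g/cup ÷ 28.35 g/oz ≈ 3.5 oz
tahini: 2.5 cup × 3/2 × 240 g/cup ÷ 1000 g/kg = 0.9 kg
mayonnaise: 0.5 pint × 3/2 × 2 cup/pint × 220 g/cup = 330.0 g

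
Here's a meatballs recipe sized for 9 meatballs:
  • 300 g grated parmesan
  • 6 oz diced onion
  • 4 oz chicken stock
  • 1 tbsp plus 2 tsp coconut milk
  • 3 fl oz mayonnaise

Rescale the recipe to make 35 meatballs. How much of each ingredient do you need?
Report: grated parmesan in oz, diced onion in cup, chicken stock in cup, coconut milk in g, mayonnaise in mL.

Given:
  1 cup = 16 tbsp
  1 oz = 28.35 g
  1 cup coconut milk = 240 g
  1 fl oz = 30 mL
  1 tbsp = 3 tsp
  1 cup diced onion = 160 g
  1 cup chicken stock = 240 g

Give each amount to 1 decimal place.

grated parmesan: 41.2 oz; diced onion: 4.1 cup; chicken stock: 1.8 cup; coconut milk: 97.2 g; mayonnaise: 350.0 mL

Scaling factor: 35/9.
grated parmesan: 300 g × 35/9 ÷ 28.35 g/oz ≈ 41.2 oz
diced onion: 6 oz × 35/9 × 28.35 g/oz ÷ 160 g/cup ≈ 4.1 cup
chicken stock: 4 oz × 35/9 × 28.35 g/oz ÷ 240 g/cup ≈ 1.8 cup
coconut milk: (1 tbsp + 2 tsp = 5/3 tbsp) × 35/9 ÷ 16 tbsp/cup × 240 g/cup ≈ 97.2 g
mayonnaise: 3 fl oz × 35/9 × 30 mL/fl oz = 350.0 mL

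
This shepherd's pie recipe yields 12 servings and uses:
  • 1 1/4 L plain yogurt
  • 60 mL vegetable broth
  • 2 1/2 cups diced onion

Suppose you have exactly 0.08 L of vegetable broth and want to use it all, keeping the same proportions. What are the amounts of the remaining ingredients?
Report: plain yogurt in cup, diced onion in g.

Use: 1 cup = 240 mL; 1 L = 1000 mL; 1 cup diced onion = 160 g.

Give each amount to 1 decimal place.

The original recipe has 0.06 L of vegetable broth, so the scaling factor is 0.08 ÷ 0.06 = 4/3.
plain yogurt: 1.25 L × 4/3 × 1000 mL/L ÷ 240 mL/cup ≈ 6.9 cup
diced onion: 2.5 cup × 4/3 × 160 g/cup ≈ 533.3 g

plain yogurt: 6.9 cup; diced onion: 533.3 g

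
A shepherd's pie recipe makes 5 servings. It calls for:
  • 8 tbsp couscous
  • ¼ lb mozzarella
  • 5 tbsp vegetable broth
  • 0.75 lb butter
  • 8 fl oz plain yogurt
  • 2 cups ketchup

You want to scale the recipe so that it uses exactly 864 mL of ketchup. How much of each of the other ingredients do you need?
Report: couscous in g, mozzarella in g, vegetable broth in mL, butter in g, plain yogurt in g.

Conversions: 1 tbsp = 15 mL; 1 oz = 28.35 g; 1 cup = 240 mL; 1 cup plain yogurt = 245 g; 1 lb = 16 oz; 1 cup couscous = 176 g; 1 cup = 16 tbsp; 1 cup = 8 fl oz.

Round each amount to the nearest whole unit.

couscous: 158 g; mozzarella: 204 g; vegetable broth: 135 mL; butter: 612 g; plain yogurt: 441 g

The original recipe has 480 mL of ketchup, so the scaling factor is 864 ÷ 480 = 9/5 = 1.8.
couscous: 8 tbsp × 9/5 ÷ 16 tbsp/cup × 176 g/cup ≈ 158 g
mozzarella: 0.25 lb × 9/5 × 16 oz/lb × 28.35 g/oz ≈ 204 g
vegetable broth: 5 tbsp × 9/5 × 15 mL/tbsp = 135 mL
butter: 0.75 lb × 9/5 × 16 oz/lb × 28.35 g/oz ≈ 612 g
plain yogurt: 8 fl oz × 9/5 ÷ 8 fl oz/cup × 245 g/cup = 441 g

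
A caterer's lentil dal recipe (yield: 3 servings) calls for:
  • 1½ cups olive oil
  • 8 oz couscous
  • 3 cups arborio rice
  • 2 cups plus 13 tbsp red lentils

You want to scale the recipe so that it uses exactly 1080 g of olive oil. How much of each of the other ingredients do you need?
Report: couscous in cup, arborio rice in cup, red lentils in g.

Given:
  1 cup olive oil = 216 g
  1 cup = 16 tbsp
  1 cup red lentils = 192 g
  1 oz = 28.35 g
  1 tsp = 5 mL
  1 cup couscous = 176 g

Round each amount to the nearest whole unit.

couscous: 4 cup; arborio rice: 10 cup; red lentils: 1800 g

The original recipe has 324 g of olive oil, so the scaling factor is 1080 ÷ 324 = 10/3.
couscous: 8 oz × 10/3 × 28.35 g/oz ÷ 176 g/cup ≈ 4 cup
arborio rice: 3 cup × 10/3 = 10 cup
red lentils: (2 cup + 13 tbsp = 2.8125 cup) × 10/3 × 192 g/cup = 1800 g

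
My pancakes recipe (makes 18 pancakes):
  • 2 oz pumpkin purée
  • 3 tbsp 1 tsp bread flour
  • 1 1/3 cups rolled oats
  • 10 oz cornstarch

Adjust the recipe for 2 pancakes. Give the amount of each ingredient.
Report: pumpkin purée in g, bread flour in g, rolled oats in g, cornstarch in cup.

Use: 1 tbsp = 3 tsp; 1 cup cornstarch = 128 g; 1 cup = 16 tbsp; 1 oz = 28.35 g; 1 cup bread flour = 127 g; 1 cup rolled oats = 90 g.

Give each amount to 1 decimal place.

Scaling factor: 2/18 = 1/9.
pumpkin purée: 2 oz × 1/9 × 28.35 g/oz = 6.3 g
bread flour: (3 tbsp + 1 tsp = 10/3 tbsp) × 1/9 ÷ 16 tbsp/cup × 127 g/cup ≈ 2.9 g
rolled oats: 4/3 cup × 1/9 × 90 g/cup ≈ 13.3 g
cornstarch: 10 oz × 1/9 × 28.35 g/oz ÷ 128 g/cup ≈ 0.2 cup

pumpkin purée: 6.3 g; bread flour: 2.9 g; rolled oats: 13.3 g; cornstarch: 0.2 cup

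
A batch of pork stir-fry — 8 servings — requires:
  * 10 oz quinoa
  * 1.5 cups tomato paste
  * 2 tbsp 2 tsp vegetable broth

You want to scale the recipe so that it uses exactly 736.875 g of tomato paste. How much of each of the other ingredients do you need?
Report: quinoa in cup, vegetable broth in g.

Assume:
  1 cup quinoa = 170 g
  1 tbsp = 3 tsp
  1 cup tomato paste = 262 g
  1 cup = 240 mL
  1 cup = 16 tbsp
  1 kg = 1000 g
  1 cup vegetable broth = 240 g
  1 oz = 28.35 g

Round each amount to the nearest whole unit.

quinoa: 3 cup; vegetable broth: 75 g

The original recipe has 393 g of tomato paste, so the scaling factor is 736.875 ÷ 393 = 15/8 = 1.875.
quinoa: 10 oz × 15/8 × 28.35 g/oz ÷ 170 g/cup ≈ 3 cup
vegetable broth: (2 tbsp + 2 tsp = 8/3 tbsp) × 15/8 ÷ 16 tbsp/cup × 240 g/cup = 75 g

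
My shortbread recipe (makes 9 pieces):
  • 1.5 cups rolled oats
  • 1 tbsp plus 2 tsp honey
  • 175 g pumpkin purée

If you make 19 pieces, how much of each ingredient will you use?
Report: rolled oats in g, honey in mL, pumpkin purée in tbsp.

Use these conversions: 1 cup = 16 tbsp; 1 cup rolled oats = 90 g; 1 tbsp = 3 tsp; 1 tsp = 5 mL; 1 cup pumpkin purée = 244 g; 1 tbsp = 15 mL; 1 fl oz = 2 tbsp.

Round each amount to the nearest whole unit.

rolled oats: 285 g; honey: 53 mL; pumpkin purée: 24 tbsp

Scaling factor: 19/9.
rolled oats: 1.5 cup × 19/9 × 90 g/cup = 285 g
honey: (1 tbsp + 2 tsp = 5/3 tbsp) × 19/9 × 15 mL/tbsp ≈ 53 mL
pumpkin purée: 175 g × 19/9 ÷ 244 g/cup × 16 tbsp/cup ≈ 24 tbsp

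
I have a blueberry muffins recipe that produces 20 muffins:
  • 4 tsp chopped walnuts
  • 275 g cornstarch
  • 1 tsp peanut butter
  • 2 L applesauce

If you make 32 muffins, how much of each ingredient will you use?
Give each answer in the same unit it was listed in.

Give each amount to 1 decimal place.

Scaling factor: 32/20 = 8/5 = 1.6.
chopped walnuts: 4 tsp × 8/5 = 6.4 tsp
cornstarch: 275 g × 8/5 = 440.0 g
peanut butter: 1 tsp × 8/5 = 1.6 tsp
applesauce: 2 L × 8/5 = 3.2 L

chopped walnuts: 6.4 tsp; cornstarch: 440.0 g; peanut butter: 1.6 tsp; applesauce: 3.2 L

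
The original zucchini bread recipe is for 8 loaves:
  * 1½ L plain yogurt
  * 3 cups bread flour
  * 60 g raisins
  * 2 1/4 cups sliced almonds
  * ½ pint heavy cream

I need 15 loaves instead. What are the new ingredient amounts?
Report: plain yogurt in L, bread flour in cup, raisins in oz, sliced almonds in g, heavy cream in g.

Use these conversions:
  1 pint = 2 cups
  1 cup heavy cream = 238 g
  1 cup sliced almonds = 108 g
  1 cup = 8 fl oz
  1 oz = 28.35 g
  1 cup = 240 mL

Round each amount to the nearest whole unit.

plain yogurt: 3 L; bread flour: 6 cup; raisins: 4 oz; sliced almonds: 456 g; heavy cream: 446 g

Scaling factor: 15/8 = 1.875.
plain yogurt: 1.5 L × 15/8 ≈ 3 L
bread flour: 3 cup × 15/8 ≈ 6 cup
raisins: 60 g × 15/8 ÷ 28.35 g/oz ≈ 4 oz
sliced almonds: 2.25 cup × 15/8 × 108 g/cup ≈ 456 g
heavy cream: 0.5 pint × 15/8 × 2 cup/pint × 238 g/cup ≈ 446 g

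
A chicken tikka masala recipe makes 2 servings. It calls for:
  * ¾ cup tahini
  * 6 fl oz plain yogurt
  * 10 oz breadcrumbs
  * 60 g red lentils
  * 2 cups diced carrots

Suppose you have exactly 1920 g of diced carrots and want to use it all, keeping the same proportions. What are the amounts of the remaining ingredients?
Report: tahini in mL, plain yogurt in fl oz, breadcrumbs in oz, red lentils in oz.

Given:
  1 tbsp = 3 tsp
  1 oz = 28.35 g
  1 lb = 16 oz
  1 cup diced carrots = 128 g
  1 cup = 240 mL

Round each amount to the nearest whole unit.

The original recipe has 256 g of diced carrots, so the scaling factor is 1920 ÷ 256 = 15/2 = 7.5.
tahini: 0.75 cup × 15/2 × 240 mL/cup = 1350 mL
plain yogurt: 6 fl oz × 15/2 = 45 fl oz
breadcrumbs: 10 oz × 15/2 = 75 oz
red lentils: 60 g × 15/2 ÷ 28.35 g/oz ≈ 16 oz

tahini: 1350 mL; plain yogurt: 45 fl oz; breadcrumbs: 75 oz; red lentils: 16 oz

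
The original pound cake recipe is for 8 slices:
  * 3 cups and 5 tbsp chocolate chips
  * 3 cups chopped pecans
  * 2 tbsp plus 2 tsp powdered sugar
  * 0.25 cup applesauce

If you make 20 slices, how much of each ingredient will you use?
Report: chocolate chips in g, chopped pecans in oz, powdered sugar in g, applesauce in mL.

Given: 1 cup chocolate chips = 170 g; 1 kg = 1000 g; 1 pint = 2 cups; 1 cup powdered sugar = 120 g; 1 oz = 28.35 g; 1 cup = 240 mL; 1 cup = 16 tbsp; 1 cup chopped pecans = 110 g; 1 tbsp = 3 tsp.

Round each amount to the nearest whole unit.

chocolate chips: 1408 g; chopped pecans: 29 oz; powdered sugar: 50 g; applesauce: 150 mL

Scaling factor: 20/8 = 5/2 = 2.5.
chocolate chips: (3 cup + 5 tbsp = 3.3125 cup) × 5/2 × 170 g/cup ≈ 1408 g
chopped pecans: 3 cup × 5/2 × 110 g/cup ÷ 28.35 g/oz ≈ 29 oz
powdered sugar: (2 tbsp + 2 tsp = 8/3 tbsp) × 5/2 ÷ 16 tbsp/cup × 120 g/cup = 50 g
applesauce: 0.25 cup × 5/2 × 240 mL/cup = 150 mL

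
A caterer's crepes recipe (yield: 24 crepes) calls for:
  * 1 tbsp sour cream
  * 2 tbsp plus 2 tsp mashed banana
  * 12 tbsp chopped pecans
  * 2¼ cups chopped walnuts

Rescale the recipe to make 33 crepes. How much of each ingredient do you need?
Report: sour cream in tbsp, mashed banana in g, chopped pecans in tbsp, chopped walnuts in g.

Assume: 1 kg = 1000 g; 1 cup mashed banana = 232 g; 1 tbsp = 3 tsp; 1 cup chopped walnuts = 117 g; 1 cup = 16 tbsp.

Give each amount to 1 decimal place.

Scaling factor: 33/24 = 11/8 = 1.375.
sour cream: 1 tbsp × 11/8 ≈ 1.4 tbsp
mashed banana: (2 tbsp + 2 tsp = 8/3 tbsp) × 11/8 ÷ 16 tbsp/cup × 232 g/cup ≈ 53.2 g
chopped pecans: 12 tbsp × 11/8 = 16.5 tbsp
chopped walnuts: 2.25 cup × 11/8 × 117 g/cup ≈ 362.0 g

sour cream: 1.4 tbsp; mashed banana: 53.2 g; chopped pecans: 16.5 tbsp; chopped walnuts: 362.0 g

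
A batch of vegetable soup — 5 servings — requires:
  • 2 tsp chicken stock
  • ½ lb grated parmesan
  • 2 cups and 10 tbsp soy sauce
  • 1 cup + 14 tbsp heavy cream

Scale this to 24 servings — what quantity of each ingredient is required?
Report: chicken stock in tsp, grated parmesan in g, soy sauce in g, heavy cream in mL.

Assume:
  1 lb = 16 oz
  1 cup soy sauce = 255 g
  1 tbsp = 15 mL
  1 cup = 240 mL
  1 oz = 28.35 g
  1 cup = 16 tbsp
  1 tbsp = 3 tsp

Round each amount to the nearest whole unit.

chicken stock: 10 tsp; grated parmesan: 1089 g; soy sauce: 3213 g; heavy cream: 2160 mL

Scaling factor: 24/5 = 4.8.
chicken stock: 2 tsp × 24/5 ≈ 10 tsp
grated parmesan: 0.5 lb × 24/5 × 16 oz/lb × 28.35 g/oz ≈ 1089 g
soy sauce: (2 cup + 10 tbsp = 2.625 cup) × 24/5 × 255 g/cup = 3213 g
heavy cream: (1 cup + 14 tbsp = 1.875 cup) × 24/5 × 240 mL/cup = 2160 mL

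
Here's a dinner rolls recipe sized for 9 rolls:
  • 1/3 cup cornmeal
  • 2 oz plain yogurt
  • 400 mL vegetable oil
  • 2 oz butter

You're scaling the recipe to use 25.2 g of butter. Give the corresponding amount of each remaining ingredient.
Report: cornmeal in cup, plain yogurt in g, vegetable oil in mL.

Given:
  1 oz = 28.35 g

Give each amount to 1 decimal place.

The original recipe has 56.7 g of butter, so the scaling factor is 25.2 ÷ 56.7 = 4/9.
cornmeal: 1/3 cup × 4/9 ≈ 0.1 cup
plain yogurt: 2 oz × 4/9 × 28.35 g/oz = 25.2 g
vegetable oil: 400 mL × 4/9 ≈ 177.8 mL

cornmeal: 0.1 cup; plain yogurt: 25.2 g; vegetable oil: 177.8 mL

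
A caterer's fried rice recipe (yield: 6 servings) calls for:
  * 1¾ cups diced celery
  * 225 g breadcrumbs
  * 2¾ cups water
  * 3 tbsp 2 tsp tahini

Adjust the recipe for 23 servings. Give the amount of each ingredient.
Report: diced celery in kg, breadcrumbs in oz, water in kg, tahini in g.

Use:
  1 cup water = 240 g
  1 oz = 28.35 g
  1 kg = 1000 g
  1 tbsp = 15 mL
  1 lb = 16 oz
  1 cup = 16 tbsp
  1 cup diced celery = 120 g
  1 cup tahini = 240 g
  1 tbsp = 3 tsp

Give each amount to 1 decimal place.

Scaling factor: 23/6.
diced celery: 1.75 cup × 23/6 × 120 g/cup ÷ 1000 g/kg ≈ 0.8 kg
breadcrumbs: 225 g × 23/6 ÷ 28.35 g/oz ≈ 30.4 oz
water: 2.75 cup × 23/6 × 240 g/cup ÷ 1000 g/kg ≈ 2.5 kg
tahini: (3 tbsp + 2 tsp = 11/3 tbsp) × 23/6 ÷ 16 tbsp/cup × 240 g/cup ≈ 210.8 g

diced celery: 0.8 kg; breadcrumbs: 30.4 oz; water: 2.5 kg; tahini: 210.8 g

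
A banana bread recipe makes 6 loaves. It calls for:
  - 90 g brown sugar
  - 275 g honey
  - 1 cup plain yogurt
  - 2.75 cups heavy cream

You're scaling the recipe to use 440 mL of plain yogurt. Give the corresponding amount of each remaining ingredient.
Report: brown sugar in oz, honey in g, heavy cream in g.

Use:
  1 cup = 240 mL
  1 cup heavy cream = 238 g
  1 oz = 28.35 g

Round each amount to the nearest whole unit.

brown sugar: 6 oz; honey: 504 g; heavy cream: 1200 g

The original recipe has 240 mL of plain yogurt, so the scaling factor is 440 ÷ 240 = 11/6.
brown sugar: 90 g × 11/6 ÷ 28.35 g/oz ≈ 6 oz
honey: 275 g × 11/6 ≈ 504 g
heavy cream: 2.75 cup × 11/6 × 238 g/cup ≈ 1200 g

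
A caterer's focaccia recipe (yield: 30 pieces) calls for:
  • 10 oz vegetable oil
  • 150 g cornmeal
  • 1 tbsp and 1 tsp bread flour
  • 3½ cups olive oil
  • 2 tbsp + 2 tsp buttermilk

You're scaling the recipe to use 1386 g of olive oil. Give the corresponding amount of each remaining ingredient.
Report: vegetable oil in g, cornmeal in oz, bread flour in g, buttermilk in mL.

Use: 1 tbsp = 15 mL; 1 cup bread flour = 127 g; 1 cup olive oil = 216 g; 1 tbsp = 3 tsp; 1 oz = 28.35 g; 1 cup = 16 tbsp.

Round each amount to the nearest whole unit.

The original recipe has 756 g of olive oil, so the scaling factor is 1386 ÷ 756 = 11/6.
vegetable oil: 10 oz × 11/6 × 28.35 g/oz ≈ 520 g
cornmeal: 150 g × 11/6 ÷ 28.35 g/oz ≈ 10 oz
bread flour: (1 tbsp + 1 tsp = 4/3 tbsp) × 11/6 ÷ 16 tbsp/cup × 127 g/cup ≈ 19 g
buttermilk: (2 tbsp + 2 tsp = 8/3 tbsp) × 11/6 × 15 mL/tbsp ≈ 73 mL

vegetable oil: 520 g; cornmeal: 10 oz; bread flour: 19 g; buttermilk: 73 mL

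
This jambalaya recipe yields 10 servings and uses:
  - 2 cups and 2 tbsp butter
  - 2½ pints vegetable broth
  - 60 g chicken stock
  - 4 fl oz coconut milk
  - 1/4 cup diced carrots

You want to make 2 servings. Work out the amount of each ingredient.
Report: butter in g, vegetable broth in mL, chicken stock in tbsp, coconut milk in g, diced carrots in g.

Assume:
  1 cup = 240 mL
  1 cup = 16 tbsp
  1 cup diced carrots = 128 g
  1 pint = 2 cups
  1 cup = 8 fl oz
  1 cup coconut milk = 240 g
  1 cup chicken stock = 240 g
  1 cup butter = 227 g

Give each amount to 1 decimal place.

butter: 96.5 g; vegetable broth: 240.0 mL; chicken stock: 0.8 tbsp; coconut milk: 24.0 g; diced carrots: 6.4 g

Scaling factor: 2/10 = 1/5 = 0.2.
butter: (2 cup + 2 tbsp = 2.125 cup) × 1/5 × 227 g/cup ≈ 96.5 g
vegetable broth: 2.5 pint × 1/5 × 2 cup/pint × 240 mL/cup = 240.0 mL
chicken stock: 60 g × 1/5 ÷ 240 g/cup × 16 tbsp/cup = 0.8 tbsp
coconut milk: 4 fl oz × 1/5 ÷ 8 fl oz/cup × 240 g/cup = 24.0 g
diced carrots: 0.25 cup × 1/5 × 128 g/cup = 6.4 g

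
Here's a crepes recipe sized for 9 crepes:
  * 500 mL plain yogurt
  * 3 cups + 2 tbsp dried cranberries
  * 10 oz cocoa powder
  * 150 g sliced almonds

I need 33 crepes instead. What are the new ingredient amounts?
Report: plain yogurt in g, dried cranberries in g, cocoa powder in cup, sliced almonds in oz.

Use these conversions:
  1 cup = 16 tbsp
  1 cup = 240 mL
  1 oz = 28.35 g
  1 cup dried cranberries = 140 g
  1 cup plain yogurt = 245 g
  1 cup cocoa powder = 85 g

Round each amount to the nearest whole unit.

plain yogurt: 1872 g; dried cranberries: 1604 g; cocoa powder: 12 cup; sliced almonds: 19 oz

Scaling factor: 33/9 = 11/3.
plain yogurt: 500 mL × 11/3 ÷ 240 mL/cup × 245 g/cup ≈ 1872 g
dried cranberries: (3 cup + 2 tbsp = 3.125 cup) × 11/3 × 140 g/cup ≈ 1604 g
cocoa powder: 10 oz × 11/3 × 28.35 g/oz ÷ 85 g/cup ≈ 12 cup
sliced almonds: 150 g × 11/3 ÷ 28.35 g/oz ≈ 19 oz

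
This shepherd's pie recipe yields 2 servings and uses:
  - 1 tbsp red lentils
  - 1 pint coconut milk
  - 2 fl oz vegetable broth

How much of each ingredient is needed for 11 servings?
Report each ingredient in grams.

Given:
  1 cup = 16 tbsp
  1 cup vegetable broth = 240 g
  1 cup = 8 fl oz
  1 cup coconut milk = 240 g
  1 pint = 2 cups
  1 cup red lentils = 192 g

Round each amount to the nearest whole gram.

Scaling factor: 11/2 = 5.5.
red lentils: 1 tbsp × 11/2 ÷ 16 tbsp/cup × 192 g/cup = 66 g
coconut milk: 1 pint × 11/2 × 2 cup/pint × 240 g/cup = 2640 g
vegetable broth: 2 fl oz × 11/2 ÷ 8 fl oz/cup × 240 g/cup = 330 g

red lentils: 66 g; coconut milk: 2640 g; vegetable broth: 330 g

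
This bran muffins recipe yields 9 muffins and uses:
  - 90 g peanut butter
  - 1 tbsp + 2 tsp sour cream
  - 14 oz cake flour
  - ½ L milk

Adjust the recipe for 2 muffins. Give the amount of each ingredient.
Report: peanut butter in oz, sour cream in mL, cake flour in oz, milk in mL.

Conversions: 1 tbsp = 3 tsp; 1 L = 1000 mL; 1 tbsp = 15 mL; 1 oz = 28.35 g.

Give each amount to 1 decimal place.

peanut butter: 0.7 oz; sour cream: 5.6 mL; cake flour: 3.1 oz; milk: 111.1 mL

Scaling factor: 2/9.
peanut butter: 90 g × 2/9 ÷ 28.35 g/oz ≈ 0.7 oz
sour cream: (1 tbsp + 2 tsp = 5/3 tbsp) × 2/9 × 15 mL/tbsp ≈ 5.6 mL
cake flour: 14 oz × 2/9 ≈ 3.1 oz
milk: 0.5 L × 2/9 × 1000 mL/L ≈ 111.1 mL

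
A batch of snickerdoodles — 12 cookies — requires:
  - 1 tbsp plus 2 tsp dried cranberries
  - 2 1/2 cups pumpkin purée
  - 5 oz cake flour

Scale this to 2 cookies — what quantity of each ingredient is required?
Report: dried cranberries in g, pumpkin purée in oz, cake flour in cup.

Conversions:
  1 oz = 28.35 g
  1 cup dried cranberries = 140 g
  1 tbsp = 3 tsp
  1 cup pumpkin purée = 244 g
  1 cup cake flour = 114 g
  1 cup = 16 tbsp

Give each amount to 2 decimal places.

dried cranberries: 2.43 g; pumpkin purée: 3.59 oz; cake flour: 0.21 cup

Scaling factor: 2/12 = 1/6.
dried cranberries: (1 tbsp + 2 tsp = 5/3 tbsp) × 1/6 ÷ 16 tbsp/cup × 140 g/cup ≈ 2.43 g
pumpkin purée: 2.5 cup × 1/6 × 244 g/cup ÷ 28.35 g/oz ≈ 3.59 oz
cake flour: 5 oz × 1/6 × 28.35 g/oz ÷ 114 g/cup ≈ 0.21 cup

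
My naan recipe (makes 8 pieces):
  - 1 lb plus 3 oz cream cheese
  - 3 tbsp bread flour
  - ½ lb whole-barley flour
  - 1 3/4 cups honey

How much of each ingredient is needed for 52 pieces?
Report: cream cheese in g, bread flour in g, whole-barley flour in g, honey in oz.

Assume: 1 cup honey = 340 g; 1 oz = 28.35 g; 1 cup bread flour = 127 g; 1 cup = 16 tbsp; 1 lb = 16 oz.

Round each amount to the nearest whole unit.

cream cheese: 3501 g; bread flour: 155 g; whole-barley flour: 1474 g; honey: 136 oz

Scaling factor: 52/8 = 13/2 = 6.5.
cream cheese: (1 lb + 3 oz = 1.1875 lb) × 13/2 × 16 oz/lb × 28.35 g/oz ≈ 3501 g
bread flour: 3 tbsp × 13/2 ÷ 16 tbsp/cup × 127 g/cup ≈ 155 g
whole-barley flour: 0.5 lb × 13/2 × 16 oz/lb × 28.35 g/oz ≈ 1474 g
honey: 1.75 cup × 13/2 × 340 g/cup ÷ 28.35 g/oz ≈ 136 oz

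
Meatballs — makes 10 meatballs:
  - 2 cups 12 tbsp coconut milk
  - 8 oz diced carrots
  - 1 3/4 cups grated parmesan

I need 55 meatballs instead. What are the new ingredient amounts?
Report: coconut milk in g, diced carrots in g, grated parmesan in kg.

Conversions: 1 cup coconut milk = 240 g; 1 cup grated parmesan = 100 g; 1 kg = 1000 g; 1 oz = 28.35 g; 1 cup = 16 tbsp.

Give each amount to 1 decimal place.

Scaling factor: 55/10 = 11/2 = 5.5.
coconut milk: (2 cup + 12 tbsp = 2.75 cup) × 11/2 × 240 g/cup = 3630.0 g
diced carrots: 8 oz × 11/2 × 28.35 g/oz = 1247.4 g
grated parmesan: 1.75 cup × 11/2 × 100 g/cup ÷ 1000 g/kg ≈ 1.0 kg

coconut milk: 3630.0 g; diced carrots: 1247.4 g; grated parmesan: 1.0 kg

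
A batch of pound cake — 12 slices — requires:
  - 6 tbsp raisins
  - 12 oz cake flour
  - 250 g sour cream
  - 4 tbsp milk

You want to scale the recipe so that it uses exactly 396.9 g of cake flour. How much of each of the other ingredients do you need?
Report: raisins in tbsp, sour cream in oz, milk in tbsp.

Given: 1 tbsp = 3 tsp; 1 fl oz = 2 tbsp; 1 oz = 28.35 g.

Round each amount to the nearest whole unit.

The original recipe has 340.2 g of cake flour, so the scaling factor is 396.9 ÷ 340.2 = 7/6.
raisins: 6 tbsp × 7/6 = 7 tbsp
sour cream: 250 g × 7/6 ÷ 28.35 g/oz ≈ 10 oz
milk: 4 tbsp × 7/6 ≈ 5 tbsp

raisins: 7 tbsp; sour cream: 10 oz; milk: 5 tbsp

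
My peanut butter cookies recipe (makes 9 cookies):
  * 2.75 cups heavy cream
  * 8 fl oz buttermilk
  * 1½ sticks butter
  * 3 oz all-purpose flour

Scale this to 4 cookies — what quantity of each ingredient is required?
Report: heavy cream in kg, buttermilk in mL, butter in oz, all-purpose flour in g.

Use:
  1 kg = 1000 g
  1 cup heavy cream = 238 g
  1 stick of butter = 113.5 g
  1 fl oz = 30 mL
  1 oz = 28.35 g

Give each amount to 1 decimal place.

Scaling factor: 4/9.
heavy cream: 2.75 cup × 4/9 × 238 g/cup ÷ 1000 g/kg ≈ 0.3 kg
buttermilk: 8 fl oz × 4/9 × 30 mL/fl oz ≈ 106.7 mL
butter: 1.5 stick × 4/9 × 113.5 g/stick ÷ 28.35 g/oz ≈ 2.7 oz
all-purpose flour: 3 oz × 4/9 × 28.35 g/oz = 37.8 g

heavy cream: 0.3 kg; buttermilk: 106.7 mL; butter: 2.7 oz; all-purpose flour: 37.8 g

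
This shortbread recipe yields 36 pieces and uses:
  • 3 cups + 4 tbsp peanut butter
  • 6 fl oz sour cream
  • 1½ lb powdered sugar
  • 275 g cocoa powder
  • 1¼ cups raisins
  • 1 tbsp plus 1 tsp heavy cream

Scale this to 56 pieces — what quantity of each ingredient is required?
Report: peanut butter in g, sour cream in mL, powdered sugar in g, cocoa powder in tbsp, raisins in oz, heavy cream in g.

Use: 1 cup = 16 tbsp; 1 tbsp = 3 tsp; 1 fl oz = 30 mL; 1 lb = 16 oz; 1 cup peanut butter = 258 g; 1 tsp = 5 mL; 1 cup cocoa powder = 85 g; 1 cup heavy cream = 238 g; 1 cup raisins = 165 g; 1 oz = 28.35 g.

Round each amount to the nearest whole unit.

Scaling factor: 56/36 = 14/9.
peanut butter: (3 cup + 4 tbsp = 3.25 cup) × 14/9 × 258 g/cup ≈ 1304 g
sour cream: 6 fl oz × 14/9 × 30 mL/fl oz = 280 mL
powdered sugar: 1.5 lb × 14/9 × 16 oz/lb × 28.35 g/oz ≈ 1058 g
cocoa powder: 275 g × 14/9 ÷ 85 g/cup × 16 tbsp/cup ≈ 81 tbsp
raisins: 1.25 cup × 14/9 × 165 g/cup ÷ 28.35 g/oz ≈ 11 oz
heavy cream: (1 tbsp + 1 tsp = 4/3 tbsp) × 14/9 ÷ 16 tbsp/cup × 238 g/cup ≈ 31 g

peanut butter: 1304 g; sour cream: 280 mL; powdered sugar: 1058 g; cocoa powder: 81 tbsp; raisins: 11 oz; heavy cream: 31 g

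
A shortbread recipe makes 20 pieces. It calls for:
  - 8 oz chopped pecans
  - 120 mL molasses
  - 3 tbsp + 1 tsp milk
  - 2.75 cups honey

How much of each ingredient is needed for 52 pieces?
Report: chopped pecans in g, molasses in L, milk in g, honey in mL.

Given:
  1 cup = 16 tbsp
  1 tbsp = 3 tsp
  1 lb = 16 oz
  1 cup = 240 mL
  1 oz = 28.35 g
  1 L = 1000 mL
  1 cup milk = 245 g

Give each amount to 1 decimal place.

Scaling factor: 52/20 = 13/5 = 2.6.
chopped pecans: 8 oz × 13/5 × 28.35 g/oz ≈ 589.7 g
molasses: 120 mL × 13/5 ÷ 1000 mL/L ≈ 0.3 L
milk: (3 tbsp + 1 tsp = 10/3 tbsp) × 13/5 ÷ 16 tbsp/cup × 245 g/cup ≈ 132.7 g
honey: 2.75 cup × 13/5 × 240 mL/cup = 1716.0 mL

chopped pecans: 589.7 g; molasses: 0.3 L; milk: 132.7 g; honey: 1716.0 mL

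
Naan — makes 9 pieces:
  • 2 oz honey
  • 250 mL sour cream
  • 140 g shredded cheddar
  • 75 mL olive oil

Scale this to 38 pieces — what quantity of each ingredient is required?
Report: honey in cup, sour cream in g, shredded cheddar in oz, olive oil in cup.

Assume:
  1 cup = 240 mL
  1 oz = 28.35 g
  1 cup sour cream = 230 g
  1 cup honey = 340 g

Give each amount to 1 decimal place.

honey: 0.7 cup; sour cream: 1011.6 g; shredded cheddar: 20.9 oz; olive oil: 1.3 cup

Scaling factor: 38/9.
honey: 2 oz × 38/9 × 28.35 g/oz ÷ 340 g/cup ≈ 0.7 cup
sour cream: 250 mL × 38/9 ÷ 240 mL/cup × 230 g/cup ≈ 1011.6 g
shredded cheddar: 140 g × 38/9 ÷ 28.35 g/oz ≈ 20.9 oz
olive oil: 75 mL × 38/9 ÷ 240 mL/cup ≈ 1.3 cup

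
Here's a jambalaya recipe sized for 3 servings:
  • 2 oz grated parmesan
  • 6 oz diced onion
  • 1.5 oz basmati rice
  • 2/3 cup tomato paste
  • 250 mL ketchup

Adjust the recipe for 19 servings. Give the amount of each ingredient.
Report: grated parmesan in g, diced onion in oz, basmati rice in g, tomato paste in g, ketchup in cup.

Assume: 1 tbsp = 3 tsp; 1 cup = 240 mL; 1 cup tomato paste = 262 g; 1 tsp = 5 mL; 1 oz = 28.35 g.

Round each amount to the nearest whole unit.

Scaling factor: 19/3.
grated parmesan: 2 oz × 19/3 × 28.35 g/oz ≈ 359 g
diced onion: 6 oz × 19/3 = 38 oz
basmati rice: 1.5 oz × 19/3 × 28.35 g/oz ≈ 269 g
tomato paste: 2/3 cup × 19/3 × 262 g/cup ≈ 1106 g
ketchup: 250 mL × 19/3 ÷ 240 mL/cup ≈ 7 cup

grated parmesan: 359 g; diced onion: 38 oz; basmati rice: 269 g; tomato paste: 1106 g; ketchup: 7 cup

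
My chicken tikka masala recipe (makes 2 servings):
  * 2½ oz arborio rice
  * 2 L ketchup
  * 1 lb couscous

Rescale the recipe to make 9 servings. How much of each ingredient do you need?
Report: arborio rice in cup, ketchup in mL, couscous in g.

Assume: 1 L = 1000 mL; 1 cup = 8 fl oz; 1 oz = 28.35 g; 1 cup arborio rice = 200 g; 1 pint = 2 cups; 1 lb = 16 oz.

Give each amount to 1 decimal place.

Scaling factor: 9/2 = 4.5.
arborio rice: 2.5 oz × 9/2 × 28.35 g/oz ÷ 200 g/cup ≈ 1.6 cup
ketchup: 2 L × 9/2 × 1000 mL/L = 9000.0 mL
couscous: 1 lb × 9/2 × 16 oz/lb × 28.35 g/oz = 2041.2 g

arborio rice: 1.6 cup; ketchup: 9000.0 mL; couscous: 2041.2 g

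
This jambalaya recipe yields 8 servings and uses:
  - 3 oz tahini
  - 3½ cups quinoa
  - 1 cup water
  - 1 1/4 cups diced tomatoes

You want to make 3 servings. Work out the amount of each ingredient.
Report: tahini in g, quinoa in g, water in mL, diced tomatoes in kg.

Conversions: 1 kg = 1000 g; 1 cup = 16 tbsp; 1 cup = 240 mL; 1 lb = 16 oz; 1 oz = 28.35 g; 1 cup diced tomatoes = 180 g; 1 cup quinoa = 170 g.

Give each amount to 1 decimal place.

tahini: 31.9 g; quinoa: 223.1 g; water: 90.0 mL; diced tomatoes: 0.1 kg

Scaling factor: 3/8 = 0.375.
tahini: 3 oz × 3/8 × 28.35 g/oz ≈ 31.9 g
quinoa: 3.5 cup × 3/8 × 170 g/cup ≈ 223.1 g
water: 1 cup × 3/8 × 240 mL/cup = 90.0 mL
diced tomatoes: 1.25 cup × 3/8 × 180 g/cup ÷ 1000 g/kg ≈ 0.1 kg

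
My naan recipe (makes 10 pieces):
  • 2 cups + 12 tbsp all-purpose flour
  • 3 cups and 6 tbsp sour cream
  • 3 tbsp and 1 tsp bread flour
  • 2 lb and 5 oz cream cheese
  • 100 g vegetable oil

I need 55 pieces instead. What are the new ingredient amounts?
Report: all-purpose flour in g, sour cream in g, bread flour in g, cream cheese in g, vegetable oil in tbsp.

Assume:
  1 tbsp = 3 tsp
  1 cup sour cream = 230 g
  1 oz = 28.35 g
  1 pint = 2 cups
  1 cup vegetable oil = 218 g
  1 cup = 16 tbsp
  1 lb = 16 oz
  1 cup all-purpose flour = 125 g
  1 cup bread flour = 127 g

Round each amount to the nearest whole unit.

all-purpose flour: 1891 g; sour cream: 4269 g; bread flour: 146 g; cream cheese: 5769 g; vegetable oil: 40 tbsp

Scaling factor: 55/10 = 11/2 = 5.5.
all-purpose flour: (2 cup + 12 tbsp = 2.75 cup) × 11/2 × 125 g/cup ≈ 1891 g
sour cream: (3 cup + 6 tbsp = 3.375 cup) × 11/2 × 230 g/cup ≈ 4269 g
bread flour: (3 tbsp + 1 tsp = 10/3 tbsp) × 11/2 ÷ 16 tbsp/cup × 127 g/cup ≈ 146 g
cream cheese: (2 lb + 5 oz = 2.3125 lb) × 11/2 × 16 oz/lb × 28.35 g/oz ≈ 5769 g
vegetable oil: 100 g × 11/2 ÷ 218 g/cup × 16 tbsp/cup ≈ 40 tbsp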